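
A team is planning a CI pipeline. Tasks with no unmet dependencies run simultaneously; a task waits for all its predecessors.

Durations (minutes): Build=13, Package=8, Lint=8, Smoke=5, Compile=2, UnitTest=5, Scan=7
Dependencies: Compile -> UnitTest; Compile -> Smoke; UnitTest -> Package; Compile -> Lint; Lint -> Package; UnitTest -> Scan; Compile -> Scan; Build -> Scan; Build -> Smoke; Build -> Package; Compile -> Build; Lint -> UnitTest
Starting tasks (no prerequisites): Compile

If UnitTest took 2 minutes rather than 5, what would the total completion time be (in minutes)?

As given, the longest chain is Compile→Lint→UnitTest→Package = 2+8+5+8 = 23, so the finish is 23 minutes.
UnitTest is on the critical path; changing it to 2 makes that path 20 minutes.
The binding chain switches to Compile→Build→Package = 2+13+8 = 23; finish 23 minutes.

23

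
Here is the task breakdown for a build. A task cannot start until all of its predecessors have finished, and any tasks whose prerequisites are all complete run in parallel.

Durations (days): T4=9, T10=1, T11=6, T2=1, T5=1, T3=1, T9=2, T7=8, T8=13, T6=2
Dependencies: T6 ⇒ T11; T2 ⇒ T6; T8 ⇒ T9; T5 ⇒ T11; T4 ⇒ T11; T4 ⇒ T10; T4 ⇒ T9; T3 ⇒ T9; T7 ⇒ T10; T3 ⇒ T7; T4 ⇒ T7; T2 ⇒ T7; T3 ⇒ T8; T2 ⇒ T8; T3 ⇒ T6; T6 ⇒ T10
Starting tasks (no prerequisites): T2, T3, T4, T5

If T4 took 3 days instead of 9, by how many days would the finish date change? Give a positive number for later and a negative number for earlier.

Critical path before the change: T4→T7→T10 = 9+8+1 = 18 giving 18 days.
T4 lies on that path, so at 3 days the path becomes 12 days.
The binding chain switches to T2→T8→T9 = 1+13+2 = 16; finish 16 days.
Change in finish: 16 − 18 = -2 days.

-2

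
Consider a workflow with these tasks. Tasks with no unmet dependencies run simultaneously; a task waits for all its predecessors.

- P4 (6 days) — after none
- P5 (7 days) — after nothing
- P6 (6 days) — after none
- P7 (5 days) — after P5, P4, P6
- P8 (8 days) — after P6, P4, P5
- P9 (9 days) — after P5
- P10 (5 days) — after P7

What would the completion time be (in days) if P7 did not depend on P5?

16

Before: longest chain P5→P7→P10 = 7+5+5 = 17, finish 17.
Without P5→P7, P7's earliest start moves from 7 to 6.
After: P4→P7→P10 = 6+5+5 = 16 → 16 days.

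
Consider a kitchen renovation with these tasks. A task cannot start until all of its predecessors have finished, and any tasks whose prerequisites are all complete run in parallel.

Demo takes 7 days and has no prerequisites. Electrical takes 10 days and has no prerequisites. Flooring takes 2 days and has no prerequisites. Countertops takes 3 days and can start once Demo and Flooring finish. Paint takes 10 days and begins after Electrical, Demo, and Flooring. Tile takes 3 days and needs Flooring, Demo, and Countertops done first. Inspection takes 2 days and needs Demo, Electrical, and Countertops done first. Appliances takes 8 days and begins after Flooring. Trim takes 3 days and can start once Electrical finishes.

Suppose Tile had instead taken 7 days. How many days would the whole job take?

20

Actual critical path: Electrical→Paint = 10+10 = 20 ⇒ 20 days.
The longest path through Tile is only 13 days, so Tile has float 7.
The critical path is still Electrical→Paint; finish is now 20 days.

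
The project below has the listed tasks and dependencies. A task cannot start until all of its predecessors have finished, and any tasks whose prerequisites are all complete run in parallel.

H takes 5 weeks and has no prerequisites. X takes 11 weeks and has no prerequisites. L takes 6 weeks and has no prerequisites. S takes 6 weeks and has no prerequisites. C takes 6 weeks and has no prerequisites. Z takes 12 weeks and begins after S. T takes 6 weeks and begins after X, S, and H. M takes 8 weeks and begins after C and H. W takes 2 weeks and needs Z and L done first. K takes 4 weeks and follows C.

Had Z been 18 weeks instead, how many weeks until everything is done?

Baseline: S→Z→W = 6+12+2 = 20 → 20 weeks.
Since Z is critical, the +6 change carries straight to that chain (now 26 weeks).
The critical path is still S→Z→W; finish is now 26 weeks.

26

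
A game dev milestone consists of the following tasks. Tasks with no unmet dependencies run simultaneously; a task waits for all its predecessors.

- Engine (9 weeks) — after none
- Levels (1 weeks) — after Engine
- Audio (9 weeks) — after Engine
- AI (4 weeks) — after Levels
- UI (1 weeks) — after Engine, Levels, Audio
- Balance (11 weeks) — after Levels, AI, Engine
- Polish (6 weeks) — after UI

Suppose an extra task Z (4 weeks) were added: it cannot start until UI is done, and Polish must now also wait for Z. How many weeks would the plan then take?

Originally the plan takes 25 weeks.
With Z inserted, Polish now waits for max(UI, Z).
New critical path: Engine→Audio→UI→Z→Polish = 9+9+1+4+6 = 29 ⇒ 29 weeks.

29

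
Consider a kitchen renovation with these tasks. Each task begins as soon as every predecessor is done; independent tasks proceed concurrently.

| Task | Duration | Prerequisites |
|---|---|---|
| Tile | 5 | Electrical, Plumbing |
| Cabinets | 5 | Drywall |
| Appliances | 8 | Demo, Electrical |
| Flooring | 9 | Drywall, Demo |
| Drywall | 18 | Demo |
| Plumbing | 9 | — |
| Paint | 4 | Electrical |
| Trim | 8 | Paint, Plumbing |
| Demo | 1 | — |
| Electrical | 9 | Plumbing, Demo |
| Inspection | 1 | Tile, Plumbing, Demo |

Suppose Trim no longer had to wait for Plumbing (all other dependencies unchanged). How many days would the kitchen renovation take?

Before: longest chain Plumbing→Electrical→Paint→Trim = 9+9+4+8 = 30, finish 30.
Dropping Plumbing→Trim doesn't change Trim's earliest start (22); another predecessor still binds.
New critical path: Plumbing→Electrical→Paint→Trim = 9+9+4+8 = 30 ⇒ 30 days.

30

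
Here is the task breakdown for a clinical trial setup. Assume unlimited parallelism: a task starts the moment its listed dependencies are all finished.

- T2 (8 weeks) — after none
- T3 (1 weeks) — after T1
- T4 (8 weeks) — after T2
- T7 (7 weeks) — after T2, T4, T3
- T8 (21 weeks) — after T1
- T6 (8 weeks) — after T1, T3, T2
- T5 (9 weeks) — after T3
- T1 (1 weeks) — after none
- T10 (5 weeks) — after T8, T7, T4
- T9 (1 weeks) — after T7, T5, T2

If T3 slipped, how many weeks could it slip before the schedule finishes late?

The longest chain is T2→T4→T7→T10 = 8+8+7+5 = 28; overall finish 28 weeks.
Longest path through T3: 14 weeks (earliest finish 2, latest finish 16).
Slack of T3 = 15 − 1 = 14 weeks.

14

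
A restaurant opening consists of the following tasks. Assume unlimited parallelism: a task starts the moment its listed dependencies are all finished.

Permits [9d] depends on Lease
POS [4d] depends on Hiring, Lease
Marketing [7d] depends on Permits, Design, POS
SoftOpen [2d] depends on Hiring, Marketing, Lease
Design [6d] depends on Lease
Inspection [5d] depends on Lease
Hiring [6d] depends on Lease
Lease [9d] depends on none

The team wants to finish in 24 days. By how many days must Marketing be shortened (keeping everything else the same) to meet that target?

4

Current finish: 28 days; target: 24.
Marketing is on every critical path, so each day cut from Marketing cuts the finish by one (this holds down to a finish of 22).
Need 28 − 24 = 4 days off Marketing → Marketing becomes 3 days, finish becomes 24.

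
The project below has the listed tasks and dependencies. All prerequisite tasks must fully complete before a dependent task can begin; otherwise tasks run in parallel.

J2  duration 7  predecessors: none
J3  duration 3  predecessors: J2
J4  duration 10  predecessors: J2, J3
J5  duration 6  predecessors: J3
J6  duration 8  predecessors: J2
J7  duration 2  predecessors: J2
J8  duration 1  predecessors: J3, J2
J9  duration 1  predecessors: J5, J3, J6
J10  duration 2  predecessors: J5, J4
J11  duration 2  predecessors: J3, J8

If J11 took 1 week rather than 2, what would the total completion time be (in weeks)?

22

Critical path before the change: J2→J3→J4→J10 = 7+3+10+2 = 22 giving 22 weeks.
The longest path through J11 is only 13 weeks, so J11 has float 9.
That remains the longest chain; total 22 weeks.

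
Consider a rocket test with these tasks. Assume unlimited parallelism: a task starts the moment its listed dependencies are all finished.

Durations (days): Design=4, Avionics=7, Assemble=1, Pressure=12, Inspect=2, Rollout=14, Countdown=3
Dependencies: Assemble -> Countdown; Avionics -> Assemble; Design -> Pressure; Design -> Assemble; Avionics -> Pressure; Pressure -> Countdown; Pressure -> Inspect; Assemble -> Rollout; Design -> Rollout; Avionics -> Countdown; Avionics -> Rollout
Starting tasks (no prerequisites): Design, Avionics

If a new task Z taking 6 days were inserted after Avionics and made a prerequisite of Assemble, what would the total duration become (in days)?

28

Originally the rocket test takes 22 days.
With Z inserted, Assemble now waits for max(Avionics, Design, Z).
New critical path: Avionics→Z→Assemble→Rollout = 7+6+1+14 = 28 ⇒ 28 days.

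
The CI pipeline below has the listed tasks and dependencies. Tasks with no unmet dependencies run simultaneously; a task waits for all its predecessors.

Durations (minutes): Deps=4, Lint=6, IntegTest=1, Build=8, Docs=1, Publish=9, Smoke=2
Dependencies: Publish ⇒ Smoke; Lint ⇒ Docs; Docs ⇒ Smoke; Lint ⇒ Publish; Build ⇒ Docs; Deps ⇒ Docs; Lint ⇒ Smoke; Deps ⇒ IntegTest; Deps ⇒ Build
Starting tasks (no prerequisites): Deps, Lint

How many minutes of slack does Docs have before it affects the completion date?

2

Critical path: Lint→Publish→Smoke = 6+9+2 = 17, so the finish is 17 minutes.
Longest path through Docs: 15 minutes (earliest finish 13, latest finish 15).
Slack of Docs = 14 − 12 = 2 minutes.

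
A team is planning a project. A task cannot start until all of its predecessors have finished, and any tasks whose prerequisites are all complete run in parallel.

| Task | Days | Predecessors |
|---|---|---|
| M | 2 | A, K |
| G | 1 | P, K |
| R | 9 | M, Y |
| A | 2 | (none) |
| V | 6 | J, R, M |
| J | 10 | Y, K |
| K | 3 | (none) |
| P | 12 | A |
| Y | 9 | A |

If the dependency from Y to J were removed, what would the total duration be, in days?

26

Original critical path: A→Y→J→V = 2+9+10+6 = 27 ⇒ 27 days.
Without Y→J, J's earliest start moves from 11 to 3.
The longest chain is now A→Y→R→V = 2+9+9+6 = 26, so the schedule takes 26 days.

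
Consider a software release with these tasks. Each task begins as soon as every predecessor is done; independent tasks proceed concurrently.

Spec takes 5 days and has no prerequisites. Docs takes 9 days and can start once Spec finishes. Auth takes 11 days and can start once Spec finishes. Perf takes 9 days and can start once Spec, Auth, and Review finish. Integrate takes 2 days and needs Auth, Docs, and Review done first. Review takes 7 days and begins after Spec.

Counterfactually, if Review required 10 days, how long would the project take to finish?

25

Baseline: Spec→Auth→Perf = 5+11+9 = 25 → 25 days.
Review is off the critical path — its longest chain is 21 days, giving 4 of slack.
That remains the longest chain; total 25 days.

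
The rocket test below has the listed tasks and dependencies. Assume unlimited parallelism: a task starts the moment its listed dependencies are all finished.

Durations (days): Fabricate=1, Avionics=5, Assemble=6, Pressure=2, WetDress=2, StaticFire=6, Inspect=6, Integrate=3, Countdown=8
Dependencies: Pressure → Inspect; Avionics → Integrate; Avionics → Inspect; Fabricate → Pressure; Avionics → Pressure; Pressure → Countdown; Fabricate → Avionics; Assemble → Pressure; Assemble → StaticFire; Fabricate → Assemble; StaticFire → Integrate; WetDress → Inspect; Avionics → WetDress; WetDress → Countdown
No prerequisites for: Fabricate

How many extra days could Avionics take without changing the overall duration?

The longest chain is Fabricate→Assemble→Pressure→Countdown = 1+6+2+8 = 17; overall finish 17 days.
Longest path through Avionics: 16 days (earliest finish 6, latest finish 7).
Slack of Avionics = 2 − 1 = 1 day.

1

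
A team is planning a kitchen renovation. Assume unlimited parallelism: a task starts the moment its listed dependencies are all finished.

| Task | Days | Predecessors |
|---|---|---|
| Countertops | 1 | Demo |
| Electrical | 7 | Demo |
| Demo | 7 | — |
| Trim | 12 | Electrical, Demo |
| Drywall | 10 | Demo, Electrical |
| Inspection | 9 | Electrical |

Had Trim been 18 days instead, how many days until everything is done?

32

Critical path before the change: Demo→Electrical→Trim = 7+7+12 = 26 giving 26 days.
Trim is on the critical path; changing it to 18 makes that path 32 days.
No other chain overtakes it, so the finish is 32 days.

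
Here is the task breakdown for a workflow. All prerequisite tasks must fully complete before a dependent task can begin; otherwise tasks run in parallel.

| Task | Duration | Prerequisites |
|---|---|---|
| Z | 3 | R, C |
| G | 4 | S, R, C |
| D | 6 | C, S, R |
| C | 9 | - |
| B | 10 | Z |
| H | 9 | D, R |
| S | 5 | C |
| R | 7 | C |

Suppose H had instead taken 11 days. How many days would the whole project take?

33

Baseline: C→R→D→H = 9+7+6+9 = 31 → 31 days.
Since H is critical, the +2 change carries straight to that chain (now 33 days).
The critical path is still C→R→D→H; finish is now 33 days.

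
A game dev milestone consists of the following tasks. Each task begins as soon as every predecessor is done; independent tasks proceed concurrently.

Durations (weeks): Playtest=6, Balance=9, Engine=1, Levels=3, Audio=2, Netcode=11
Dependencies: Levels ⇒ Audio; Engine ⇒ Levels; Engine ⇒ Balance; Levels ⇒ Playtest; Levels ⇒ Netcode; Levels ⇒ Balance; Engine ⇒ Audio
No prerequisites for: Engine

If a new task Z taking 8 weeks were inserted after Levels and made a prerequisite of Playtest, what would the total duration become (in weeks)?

Originally the game dev milestone takes 15 weeks.
With Z inserted, Playtest now waits for max(Levels, Z).
New critical path: Engine→Levels→Z→Playtest = 1+3+8+6 = 18 ⇒ 18 weeks.

18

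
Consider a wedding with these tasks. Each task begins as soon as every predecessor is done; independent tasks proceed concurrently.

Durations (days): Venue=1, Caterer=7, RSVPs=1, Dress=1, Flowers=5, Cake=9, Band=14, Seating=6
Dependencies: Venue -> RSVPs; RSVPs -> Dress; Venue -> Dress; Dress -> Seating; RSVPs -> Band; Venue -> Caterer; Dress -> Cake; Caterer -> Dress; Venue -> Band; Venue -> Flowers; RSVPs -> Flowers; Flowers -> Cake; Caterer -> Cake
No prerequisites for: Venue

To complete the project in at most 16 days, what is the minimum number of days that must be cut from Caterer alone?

2

Current finish: 18 days; target: 16.
Caterer is on every critical path, so each day cut from Caterer cuts the finish by one (this holds down to a finish of 16).
Need 18 − 16 = 2 days off Caterer → Caterer becomes 5 days, finish becomes 16.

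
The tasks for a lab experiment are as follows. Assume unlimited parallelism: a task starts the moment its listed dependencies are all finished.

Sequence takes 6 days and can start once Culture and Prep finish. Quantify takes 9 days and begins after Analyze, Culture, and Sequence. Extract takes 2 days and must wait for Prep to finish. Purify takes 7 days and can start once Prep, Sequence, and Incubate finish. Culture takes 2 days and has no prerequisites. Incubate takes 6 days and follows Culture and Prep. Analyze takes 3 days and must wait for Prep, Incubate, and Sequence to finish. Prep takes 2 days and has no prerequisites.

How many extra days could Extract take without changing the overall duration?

Prep→Incubate→Analyze→Quantify = 2+6+3+9 = 20 sets the makespan at 20 days.
The longest chain containing Extract totals 4 days.
Float = 20 − 4 = 16.

16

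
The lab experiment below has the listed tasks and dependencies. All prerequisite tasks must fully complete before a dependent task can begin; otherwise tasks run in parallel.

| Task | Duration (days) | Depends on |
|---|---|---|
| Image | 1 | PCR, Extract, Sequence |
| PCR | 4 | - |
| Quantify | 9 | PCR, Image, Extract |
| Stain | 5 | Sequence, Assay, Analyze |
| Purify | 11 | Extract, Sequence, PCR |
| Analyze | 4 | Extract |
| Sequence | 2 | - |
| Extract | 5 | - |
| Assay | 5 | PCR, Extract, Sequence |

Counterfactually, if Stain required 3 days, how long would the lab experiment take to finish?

16

Baseline: Extract→Purify = 5+11 = 16 → 16 days.
Stain has 1 day of float (longest path through it is 15).
The critical path is still Extract→Purify; finish is now 16 days.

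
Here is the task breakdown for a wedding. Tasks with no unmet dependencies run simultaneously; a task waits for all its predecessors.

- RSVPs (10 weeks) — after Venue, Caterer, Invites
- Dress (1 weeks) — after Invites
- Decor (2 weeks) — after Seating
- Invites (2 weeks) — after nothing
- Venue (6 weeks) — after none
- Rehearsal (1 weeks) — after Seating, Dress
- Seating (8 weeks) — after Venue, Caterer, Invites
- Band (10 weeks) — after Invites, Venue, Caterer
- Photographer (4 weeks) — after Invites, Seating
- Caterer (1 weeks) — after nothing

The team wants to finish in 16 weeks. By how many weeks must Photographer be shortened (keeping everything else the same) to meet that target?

Current finish: 18 weeks; target: 16.
Photographer is on every critical path, so each week cut from Photographer cuts the finish by one (this holds down to a finish of 16).
Need 18 − 16 = 2 weeks off Photographer → Photographer becomes 2 weeks, finish becomes 16.

2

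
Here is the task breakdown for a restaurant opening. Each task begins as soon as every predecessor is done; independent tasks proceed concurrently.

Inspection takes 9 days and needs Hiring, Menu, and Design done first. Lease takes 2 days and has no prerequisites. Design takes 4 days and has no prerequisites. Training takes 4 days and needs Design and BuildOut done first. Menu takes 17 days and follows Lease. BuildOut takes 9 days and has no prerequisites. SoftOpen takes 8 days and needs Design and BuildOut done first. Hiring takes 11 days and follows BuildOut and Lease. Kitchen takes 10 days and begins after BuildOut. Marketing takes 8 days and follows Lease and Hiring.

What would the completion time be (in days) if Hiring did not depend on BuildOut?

28

Original critical path: BuildOut→Hiring→Inspection = 9+11+9 = 29 ⇒ 29 days.
Without BuildOut→Hiring, Hiring's earliest start moves from 9 to 2.
New critical path: Lease→Menu→Inspection = 2+17+9 = 28 ⇒ 28 days.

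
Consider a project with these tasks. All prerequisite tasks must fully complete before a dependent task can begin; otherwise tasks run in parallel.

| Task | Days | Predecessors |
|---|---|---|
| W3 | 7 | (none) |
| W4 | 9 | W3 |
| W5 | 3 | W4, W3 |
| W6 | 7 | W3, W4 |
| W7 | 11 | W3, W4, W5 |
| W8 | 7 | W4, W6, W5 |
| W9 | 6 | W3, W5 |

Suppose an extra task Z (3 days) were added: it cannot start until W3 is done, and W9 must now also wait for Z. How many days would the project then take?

30

Originally the project takes 30 days.
With Z inserted, W9 now waits for max(W3, W5, Z).
New critical path: W3→W4→W5→W7 = 7+9+3+11 = 30 ⇒ 30 days.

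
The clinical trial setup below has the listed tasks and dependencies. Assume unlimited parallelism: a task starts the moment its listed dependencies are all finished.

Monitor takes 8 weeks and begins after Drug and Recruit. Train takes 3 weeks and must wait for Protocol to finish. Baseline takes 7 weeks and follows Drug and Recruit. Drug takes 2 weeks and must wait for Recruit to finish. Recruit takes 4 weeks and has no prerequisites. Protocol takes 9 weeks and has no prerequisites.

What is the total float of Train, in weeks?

Recruit→Drug→Monitor = 4+2+8 = 14 sets the makespan at 14 weeks.
The longest chain containing Train totals 12 weeks.
Float = 14 − 12 = 2.

2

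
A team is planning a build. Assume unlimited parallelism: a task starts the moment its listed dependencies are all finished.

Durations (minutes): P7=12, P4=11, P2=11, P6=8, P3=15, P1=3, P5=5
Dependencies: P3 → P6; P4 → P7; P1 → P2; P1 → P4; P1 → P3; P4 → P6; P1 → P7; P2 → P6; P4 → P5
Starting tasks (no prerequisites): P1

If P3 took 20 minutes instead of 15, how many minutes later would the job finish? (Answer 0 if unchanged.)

5

The binding path is P1→P3→P6 = 3+15+8 = 26; finish at 26 minutes.
Since P3 is critical, the +5 change carries straight to that chain (now 31 minutes).
No other chain overtakes it, so the finish is 31 minutes.
Change in finish: 31 − 26 = +5 minutes.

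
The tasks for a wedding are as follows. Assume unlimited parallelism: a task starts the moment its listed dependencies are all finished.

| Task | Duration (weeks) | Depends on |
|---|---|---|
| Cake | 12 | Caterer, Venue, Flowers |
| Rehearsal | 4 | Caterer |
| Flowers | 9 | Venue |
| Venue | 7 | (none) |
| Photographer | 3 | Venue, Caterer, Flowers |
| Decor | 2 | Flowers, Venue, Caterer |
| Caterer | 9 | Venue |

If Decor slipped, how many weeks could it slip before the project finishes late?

Venue→Caterer→Cake = 7+9+12 = 28 sets the makespan at 28 weeks.
Longest path through Decor: 18 weeks (earliest finish 18, latest finish 28).
Float = 28 − 18 = 10.

10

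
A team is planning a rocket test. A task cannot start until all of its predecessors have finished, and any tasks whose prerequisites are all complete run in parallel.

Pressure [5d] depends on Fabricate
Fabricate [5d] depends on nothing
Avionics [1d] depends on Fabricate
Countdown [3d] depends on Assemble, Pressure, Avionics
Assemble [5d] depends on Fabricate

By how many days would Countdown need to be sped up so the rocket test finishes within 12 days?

Current finish: 13 days; target: 12.
Countdown is on every critical path, so each day cut from Countdown cuts the finish by one (this holds down to a finish of 11).
Need 13 − 12 = 1 day off Countdown → Countdown becomes 2 days, finish becomes 12.

1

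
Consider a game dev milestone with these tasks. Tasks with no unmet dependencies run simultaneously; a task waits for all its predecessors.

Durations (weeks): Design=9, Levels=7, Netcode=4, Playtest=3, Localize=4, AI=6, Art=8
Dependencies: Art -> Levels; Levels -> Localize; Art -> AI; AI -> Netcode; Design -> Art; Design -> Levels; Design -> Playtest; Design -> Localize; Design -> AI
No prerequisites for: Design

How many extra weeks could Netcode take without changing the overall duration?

The longest chain is Design→Art→Levels→Localize = 9+8+7+4 = 28; overall finish 28 weeks.
Netcode finishes as early as 27 and must finish by 28.
Slack of Netcode = 24 − 23 = 1 week.

1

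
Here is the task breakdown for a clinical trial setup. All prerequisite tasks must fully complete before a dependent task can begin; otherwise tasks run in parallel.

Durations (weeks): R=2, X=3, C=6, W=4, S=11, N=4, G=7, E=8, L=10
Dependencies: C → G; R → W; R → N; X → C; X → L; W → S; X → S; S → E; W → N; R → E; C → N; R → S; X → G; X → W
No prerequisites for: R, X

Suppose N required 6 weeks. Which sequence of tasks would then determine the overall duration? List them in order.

X, W, S, E

Baseline: X→W→S→E = 3+4+11+8 = 26 → 26 weeks.
N has 13 weeks of float (longest path through it is 13).
No other chain overtakes it, so the finish is 26 weeks.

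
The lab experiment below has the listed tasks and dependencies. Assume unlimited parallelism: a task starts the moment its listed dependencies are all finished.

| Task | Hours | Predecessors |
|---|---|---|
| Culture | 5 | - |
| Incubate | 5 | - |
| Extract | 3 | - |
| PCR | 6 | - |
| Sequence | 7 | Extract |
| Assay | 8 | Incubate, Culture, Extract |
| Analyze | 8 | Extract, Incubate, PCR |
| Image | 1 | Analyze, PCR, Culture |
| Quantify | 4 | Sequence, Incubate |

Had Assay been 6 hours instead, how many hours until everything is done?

As given, the longest chain is PCR→Analyze→Image = 6+8+1 = 15, so the finish is 15 hours.
Assay has 2 hours of float (longest path through it is 13).
The critical path is still PCR→Analyze→Image; finish is now 15 hours.

15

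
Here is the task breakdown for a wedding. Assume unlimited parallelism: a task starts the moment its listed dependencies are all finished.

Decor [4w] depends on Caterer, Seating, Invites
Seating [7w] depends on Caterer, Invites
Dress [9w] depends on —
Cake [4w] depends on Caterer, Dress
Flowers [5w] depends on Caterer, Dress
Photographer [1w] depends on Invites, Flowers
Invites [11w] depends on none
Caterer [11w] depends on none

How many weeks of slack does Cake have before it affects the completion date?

Critical path: Caterer→Seating→Decor = 11+7+4 = 22, so the finish is 22 weeks.
Longest path through Cake: 15 weeks (earliest finish 15, latest finish 22).
So Cake can slip 22 − 15 = 7 weeks.

7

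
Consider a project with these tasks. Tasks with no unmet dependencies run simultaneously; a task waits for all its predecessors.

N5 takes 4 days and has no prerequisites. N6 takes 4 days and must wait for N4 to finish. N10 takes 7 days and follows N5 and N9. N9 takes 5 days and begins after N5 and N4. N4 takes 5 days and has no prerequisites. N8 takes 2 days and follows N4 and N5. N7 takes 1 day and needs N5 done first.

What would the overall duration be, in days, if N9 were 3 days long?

15

Critical path before the change: N4→N9→N10 = 5+5+7 = 17 giving 17 days.
N9 lies on that path, so at 3 days the path becomes 15 days.
The critical path is still N4→N9→N10; finish is now 15 days.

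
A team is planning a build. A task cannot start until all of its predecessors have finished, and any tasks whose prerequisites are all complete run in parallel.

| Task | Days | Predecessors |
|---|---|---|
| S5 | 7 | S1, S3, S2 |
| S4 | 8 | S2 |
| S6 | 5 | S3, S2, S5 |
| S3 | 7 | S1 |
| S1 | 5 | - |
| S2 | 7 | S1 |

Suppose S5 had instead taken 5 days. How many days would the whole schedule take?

The binding path is S1→S2→S5→S6 = 5+7+7+5 = 24; finish at 24 days.
S5 is on the critical path; changing it to 5 makes that path 22 days.
The critical path is still S1→S2→S5→S6; finish is now 22 days.

22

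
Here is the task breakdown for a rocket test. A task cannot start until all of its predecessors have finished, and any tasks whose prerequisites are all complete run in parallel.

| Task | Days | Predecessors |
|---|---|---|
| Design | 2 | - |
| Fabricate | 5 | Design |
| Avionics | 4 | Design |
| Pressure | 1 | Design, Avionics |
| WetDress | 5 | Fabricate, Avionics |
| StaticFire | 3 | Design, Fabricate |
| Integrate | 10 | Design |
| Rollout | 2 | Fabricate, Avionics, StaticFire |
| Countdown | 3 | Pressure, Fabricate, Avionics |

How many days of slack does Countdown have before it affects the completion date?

Design→Fabricate→WetDress = 2+5+5 = 12 sets the makespan at 12 days.
Longest path through Countdown: 10 days (earliest finish 10, latest finish 12).
Slack of Countdown = 9 − 7 = 2 days.

2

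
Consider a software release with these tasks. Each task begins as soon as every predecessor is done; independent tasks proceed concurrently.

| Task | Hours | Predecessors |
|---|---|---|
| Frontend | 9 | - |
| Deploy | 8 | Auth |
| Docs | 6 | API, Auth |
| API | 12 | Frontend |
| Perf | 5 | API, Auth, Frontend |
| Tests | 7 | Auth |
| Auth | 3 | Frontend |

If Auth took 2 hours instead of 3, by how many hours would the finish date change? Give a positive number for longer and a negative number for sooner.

Baseline: Frontend→API→Docs = 9+12+6 = 27 → 27 hours.
Auth is off the critical path — its longest chain is 20 hours, giving 7 of slack.
No other chain overtakes it, so the finish is 27 hours.
Change in finish: 27 − 27 = +0 hours.

0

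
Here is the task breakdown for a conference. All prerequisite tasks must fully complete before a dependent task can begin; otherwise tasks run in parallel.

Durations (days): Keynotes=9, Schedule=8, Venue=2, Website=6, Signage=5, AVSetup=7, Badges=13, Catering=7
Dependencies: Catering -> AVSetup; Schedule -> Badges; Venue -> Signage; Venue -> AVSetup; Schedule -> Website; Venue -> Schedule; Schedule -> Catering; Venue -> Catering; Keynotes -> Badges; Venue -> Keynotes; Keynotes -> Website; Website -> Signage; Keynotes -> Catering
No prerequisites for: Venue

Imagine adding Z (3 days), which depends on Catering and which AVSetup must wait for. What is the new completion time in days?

Originally the project takes 25 days.
With Z inserted, AVSetup now waits for max(Catering, Venue, Z).
New critical path: Venue→Keynotes→Catering→Z→AVSetup = 2+9+7+3+7 = 28 ⇒ 28 days.

28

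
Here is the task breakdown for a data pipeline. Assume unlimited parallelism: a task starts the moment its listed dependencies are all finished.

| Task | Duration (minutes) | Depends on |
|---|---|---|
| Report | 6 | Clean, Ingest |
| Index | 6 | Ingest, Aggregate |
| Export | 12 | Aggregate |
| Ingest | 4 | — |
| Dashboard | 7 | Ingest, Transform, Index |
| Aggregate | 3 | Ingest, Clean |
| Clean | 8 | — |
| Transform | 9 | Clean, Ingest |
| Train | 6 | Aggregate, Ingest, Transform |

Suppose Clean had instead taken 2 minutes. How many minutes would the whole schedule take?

20

Baseline: Clean→Transform→Dashboard = 8+9+7 = 24 → 24 minutes.
Since Clean is critical, the -6 change carries straight to that chain (now 18 minutes).
Now Ingest→Transform→Dashboard = 4+9+7 = 20 is longest, so the finish becomes 20 minutes.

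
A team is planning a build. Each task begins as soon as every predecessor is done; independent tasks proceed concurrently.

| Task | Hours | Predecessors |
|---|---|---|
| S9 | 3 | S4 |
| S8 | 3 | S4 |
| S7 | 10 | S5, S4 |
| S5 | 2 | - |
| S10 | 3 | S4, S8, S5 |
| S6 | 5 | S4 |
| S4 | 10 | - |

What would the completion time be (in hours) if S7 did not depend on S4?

16

With the dependency in place, S4→S7 = 10+10 = 20 sets the finish at 20 hours.
Without S4→S7, S7's earliest start moves from 10 to 2.
New critical path: S4→S8→S10 = 10+3+3 = 16 ⇒ 16 hours.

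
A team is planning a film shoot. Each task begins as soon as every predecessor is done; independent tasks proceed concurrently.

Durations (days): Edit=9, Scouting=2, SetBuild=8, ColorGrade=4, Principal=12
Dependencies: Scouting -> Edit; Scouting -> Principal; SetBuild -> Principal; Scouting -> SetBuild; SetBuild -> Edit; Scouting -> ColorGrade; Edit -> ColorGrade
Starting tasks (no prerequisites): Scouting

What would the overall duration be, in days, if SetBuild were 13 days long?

28

Actual critical path: Scouting→SetBuild→Edit→ColorGrade = 2+8+9+4 = 23 ⇒ 23 days.
SetBuild lies on that path, so at 13 days the path becomes 28 days.
No other chain overtakes it, so the finish is 28 days.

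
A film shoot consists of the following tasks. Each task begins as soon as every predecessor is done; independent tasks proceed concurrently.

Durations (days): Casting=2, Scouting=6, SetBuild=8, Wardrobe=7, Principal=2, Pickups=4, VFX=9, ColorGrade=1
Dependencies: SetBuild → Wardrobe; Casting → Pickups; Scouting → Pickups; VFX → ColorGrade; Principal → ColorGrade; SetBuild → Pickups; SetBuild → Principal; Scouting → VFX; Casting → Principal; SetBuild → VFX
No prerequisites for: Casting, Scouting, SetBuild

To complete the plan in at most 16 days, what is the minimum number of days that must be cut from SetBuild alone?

2

Current finish: 18 days; target: 16.
SetBuild is on every critical path, so each day cut from SetBuild cuts the finish by one (this holds down to a finish of 16).
Need 18 − 16 = 2 days off SetBuild → SetBuild becomes 6 days, finish becomes 16.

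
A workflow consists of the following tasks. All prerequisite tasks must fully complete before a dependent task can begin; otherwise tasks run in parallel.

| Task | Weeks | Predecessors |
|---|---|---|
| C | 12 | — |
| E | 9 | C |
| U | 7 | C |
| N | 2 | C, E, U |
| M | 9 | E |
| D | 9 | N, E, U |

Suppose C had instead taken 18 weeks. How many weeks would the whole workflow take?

38

Baseline: C→E→N→D = 12+9+2+9 = 32 → 32 weeks.
C is on the critical path; changing it to 18 makes that path 38 weeks.
The critical path is still C→E→N→D; finish is now 38 weeks.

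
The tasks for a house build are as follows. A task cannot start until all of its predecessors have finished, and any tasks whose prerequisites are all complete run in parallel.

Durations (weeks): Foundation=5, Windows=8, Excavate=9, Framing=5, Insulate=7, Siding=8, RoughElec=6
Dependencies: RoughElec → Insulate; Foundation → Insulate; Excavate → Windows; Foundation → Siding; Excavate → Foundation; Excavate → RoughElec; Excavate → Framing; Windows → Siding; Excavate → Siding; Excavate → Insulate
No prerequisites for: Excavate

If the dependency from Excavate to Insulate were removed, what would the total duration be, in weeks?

Original critical path: Excavate→Windows→Siding = 9+8+8 = 25 ⇒ 25 weeks.
Dropping Excavate→Insulate doesn't change Insulate's earliest start (15); another predecessor still binds.
The longest chain is now Excavate→Windows→Siding = 9+8+8 = 25, so the plan takes 25 weeks.

25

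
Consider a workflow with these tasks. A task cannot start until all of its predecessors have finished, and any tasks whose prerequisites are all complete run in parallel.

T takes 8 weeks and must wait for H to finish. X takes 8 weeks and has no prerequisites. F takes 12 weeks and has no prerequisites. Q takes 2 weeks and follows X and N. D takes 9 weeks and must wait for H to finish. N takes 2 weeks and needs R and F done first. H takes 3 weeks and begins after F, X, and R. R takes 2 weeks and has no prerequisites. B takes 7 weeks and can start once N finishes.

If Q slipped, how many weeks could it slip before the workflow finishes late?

8

Critical path: F→H→D = 12+3+9 = 24, so the finish is 24 weeks.
Q finishes as early as 16 and must finish by 24.
Float = 24 − 16 = 8.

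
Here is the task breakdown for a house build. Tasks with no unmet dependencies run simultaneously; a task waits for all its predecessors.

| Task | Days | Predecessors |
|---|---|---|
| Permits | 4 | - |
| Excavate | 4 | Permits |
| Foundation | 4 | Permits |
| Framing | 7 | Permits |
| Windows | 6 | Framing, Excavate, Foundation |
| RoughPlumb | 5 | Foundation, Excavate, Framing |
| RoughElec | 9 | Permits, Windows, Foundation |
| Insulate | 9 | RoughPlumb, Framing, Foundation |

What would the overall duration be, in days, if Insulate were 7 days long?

26

Critical path before the change: Permits→Framing→Windows→RoughElec = 4+7+6+9 = 26 giving 26 days.
Insulate is off the critical path — its longest chain is 25 days, giving 1 of slack.
The critical path is still Permits→Framing→Windows→RoughElec; finish is now 26 days.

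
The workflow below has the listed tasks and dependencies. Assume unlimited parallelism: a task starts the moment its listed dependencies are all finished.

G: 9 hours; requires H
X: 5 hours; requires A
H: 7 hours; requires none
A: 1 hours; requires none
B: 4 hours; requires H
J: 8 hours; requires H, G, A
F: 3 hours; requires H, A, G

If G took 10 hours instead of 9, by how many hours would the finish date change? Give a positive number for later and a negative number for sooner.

Baseline: H→G→J = 7+9+8 = 24 → 24 hours.
Since G is critical, the +1 change carries straight to that chain (now 25 hours).
That remains the longest chain; total 25 hours.
Change in finish: 25 − 24 = +1 hours.

1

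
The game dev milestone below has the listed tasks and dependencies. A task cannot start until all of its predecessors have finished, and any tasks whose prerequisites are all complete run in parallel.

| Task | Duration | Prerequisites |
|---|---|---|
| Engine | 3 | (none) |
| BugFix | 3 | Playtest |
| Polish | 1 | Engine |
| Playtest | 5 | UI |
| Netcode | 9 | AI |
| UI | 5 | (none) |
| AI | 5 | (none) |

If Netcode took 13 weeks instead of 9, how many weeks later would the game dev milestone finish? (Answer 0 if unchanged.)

4

The binding path is AI→Netcode = 5+9 = 14; finish at 14 weeks.
Netcode is on the critical path; changing it to 13 makes that path 18 weeks.
That remains the longest chain; total 18 weeks.
Change in finish: 18 − 14 = +4 weeks.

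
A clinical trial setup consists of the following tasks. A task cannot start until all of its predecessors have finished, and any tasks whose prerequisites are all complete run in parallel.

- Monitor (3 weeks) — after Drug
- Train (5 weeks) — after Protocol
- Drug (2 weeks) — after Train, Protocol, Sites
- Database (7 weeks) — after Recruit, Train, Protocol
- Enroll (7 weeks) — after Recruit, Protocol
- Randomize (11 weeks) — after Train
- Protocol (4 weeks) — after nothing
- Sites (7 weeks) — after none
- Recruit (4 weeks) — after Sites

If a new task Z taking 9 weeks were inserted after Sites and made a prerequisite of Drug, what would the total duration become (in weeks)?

21

Originally the plan takes 20 weeks.
With Z inserted, Drug now waits for max(Train, Protocol, Sites, Z).
New critical path: Sites→Z→Drug→Monitor = 7+9+2+3 = 21 ⇒ 21 weeks.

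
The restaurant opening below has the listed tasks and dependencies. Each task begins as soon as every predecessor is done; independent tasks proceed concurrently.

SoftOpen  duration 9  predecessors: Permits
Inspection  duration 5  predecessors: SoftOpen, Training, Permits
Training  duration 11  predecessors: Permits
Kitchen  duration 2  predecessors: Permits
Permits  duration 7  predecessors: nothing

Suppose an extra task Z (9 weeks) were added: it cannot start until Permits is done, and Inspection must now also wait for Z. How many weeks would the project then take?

Originally the project takes 23 weeks.
With Z inserted, Inspection now waits for max(SoftOpen, Training, Permits, Z).
New critical path: Permits→Training→Inspection = 7+11+5 = 23 ⇒ 23 weeks.

23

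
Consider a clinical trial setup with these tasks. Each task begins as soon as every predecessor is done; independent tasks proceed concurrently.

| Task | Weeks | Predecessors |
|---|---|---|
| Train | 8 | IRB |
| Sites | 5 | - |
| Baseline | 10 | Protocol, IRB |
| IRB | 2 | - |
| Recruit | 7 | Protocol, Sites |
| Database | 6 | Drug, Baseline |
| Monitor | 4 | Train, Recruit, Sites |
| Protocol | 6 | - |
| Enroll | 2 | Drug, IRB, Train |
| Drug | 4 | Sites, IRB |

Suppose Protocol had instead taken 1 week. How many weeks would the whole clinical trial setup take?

18

Baseline: Protocol→Baseline→Database = 6+10+6 = 22 → 22 weeks.
Protocol lies on that path, so at 1 week the path becomes 17 weeks.
Now IRB→Baseline→Database = 2+10+6 = 18 is longest, so the finish becomes 18 weeks.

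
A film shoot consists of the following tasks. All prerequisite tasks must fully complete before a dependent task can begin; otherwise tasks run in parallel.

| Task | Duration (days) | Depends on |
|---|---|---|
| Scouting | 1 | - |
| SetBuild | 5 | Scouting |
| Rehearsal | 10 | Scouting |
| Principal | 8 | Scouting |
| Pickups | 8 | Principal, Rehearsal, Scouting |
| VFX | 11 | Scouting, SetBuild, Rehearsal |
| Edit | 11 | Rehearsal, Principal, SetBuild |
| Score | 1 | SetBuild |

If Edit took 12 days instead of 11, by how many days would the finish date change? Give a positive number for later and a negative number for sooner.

1

The binding path is Scouting→Rehearsal→Edit = 1+10+11 = 22; finish at 22 days.
Edit lies on that path, so at 12 days the path becomes 23 days.
That remains the longest chain; total 23 days.
Change in finish: 23 − 22 = +1 days.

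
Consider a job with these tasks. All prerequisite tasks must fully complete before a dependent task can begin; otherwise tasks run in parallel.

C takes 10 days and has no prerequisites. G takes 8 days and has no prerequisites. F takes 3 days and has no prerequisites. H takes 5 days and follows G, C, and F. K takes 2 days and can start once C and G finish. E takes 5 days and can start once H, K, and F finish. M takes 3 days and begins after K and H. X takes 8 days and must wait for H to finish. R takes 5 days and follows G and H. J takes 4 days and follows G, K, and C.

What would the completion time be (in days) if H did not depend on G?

23

With the dependency in place, C→H→X = 10+5+8 = 23 sets the finish at 23 days.
Dropping G→H doesn't change H's earliest start (10); another predecessor still binds.
After: C→H→X = 10+5+8 = 23 → 23 days.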